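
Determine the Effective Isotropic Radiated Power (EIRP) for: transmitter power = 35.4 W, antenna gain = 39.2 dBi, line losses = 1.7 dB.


Pt = 35.4 W = 15.4900 dBW
EIRP = Pt_dBW + Gt - losses = 15.4900 + 39.2 - 1.7 = 52.9900 dBW

52.9900 dBW


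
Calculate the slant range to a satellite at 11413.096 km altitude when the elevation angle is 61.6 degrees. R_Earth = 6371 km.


h = 11413.096 km, el = 61.6 deg
d = -R_E*sin(el) + sqrt((R_E*sin(el))^2 + 2*R_E*h + h^2)
d = -6371.0000*sin(1.0751) + sqrt((6371.0000*0.8796486)^2 + 2*6371.0000*11413.096 + 11413.096^2)
d = 11919.7981 km

11919.7981 km


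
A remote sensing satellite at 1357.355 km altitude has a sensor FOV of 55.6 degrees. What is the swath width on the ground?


FOV = 55.6 deg = 0.9704031 rad
swath = 2 * alt * tan(FOV/2) = 2 * 1357.355 * tan(0.4852015)
swath = 2 * 1357.355 * 0.5272402
swath = 1431.3042 km

1431.3042 km


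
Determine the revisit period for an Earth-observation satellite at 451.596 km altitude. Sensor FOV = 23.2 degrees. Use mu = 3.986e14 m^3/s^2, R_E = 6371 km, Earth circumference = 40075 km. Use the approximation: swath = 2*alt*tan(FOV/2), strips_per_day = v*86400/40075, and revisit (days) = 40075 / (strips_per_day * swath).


swath = 2*451.596*tan(0.2024582) = 185.3987 km
v = sqrt(mu/r) = 7643.5273 m/s = 7.6435 km/s
strips/day = v*86400/40075 = 7.6435*86400/40075 = 16.4791
coverage/day = strips * swath = 16.4791 * 185.3987 = 3055.2074 km
revisit = 40075 / 3055.2074 = 13.1169 days

13.1169 days


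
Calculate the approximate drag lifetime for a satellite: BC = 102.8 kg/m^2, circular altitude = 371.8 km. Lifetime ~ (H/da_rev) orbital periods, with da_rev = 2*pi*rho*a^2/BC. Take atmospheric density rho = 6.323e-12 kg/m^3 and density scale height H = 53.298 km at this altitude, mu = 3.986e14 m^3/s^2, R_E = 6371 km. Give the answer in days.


a = R_E + alt = 6742.8000 km = 6.7428e+06 m
da_rev = 2*pi*rho*a^2/BC = 2*pi*6.323e-12*(6.7428e+06)^2/102.8 = 17.570758 m per revolution
N = H/da_rev = 53298.0000 m / 17.570758 m = 3033.3353 revolutions
P = 2*pi*sqrt(a^3/mu) = 5510.2543 s
lifetime = N*P = 3033.3353 * 5510.2543 = 1.6714449e+07 s = 193.4543 days

193.4543 days


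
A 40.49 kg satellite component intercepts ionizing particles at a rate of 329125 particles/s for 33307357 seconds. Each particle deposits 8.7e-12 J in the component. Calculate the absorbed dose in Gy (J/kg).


Total energy deposited = rate * time * E_per
  = 329125 * 33307357 * 8.7e-12 = 95.3719 J
Dose = E_total / mass = 95.3719 / 40.49
Dose = 2.3554 Gy

2.3554 Gy


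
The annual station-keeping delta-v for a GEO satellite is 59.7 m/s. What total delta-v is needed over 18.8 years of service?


dV = rate * years = 59.7 * 18.8
dV = 1122.3600 m/s

1122.3600 m/s


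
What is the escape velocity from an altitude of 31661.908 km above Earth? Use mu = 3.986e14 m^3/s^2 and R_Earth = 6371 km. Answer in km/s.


r = 6371.0 + 31661.908 = 38032.9080 km = 3.8032908e+07 m
v_esc = sqrt(2*mu/r) = sqrt(2*3.986e14 / 3.8032908e+07)
v_esc = 4578.2961 m/s = 4.5783 km/s

4.5783 km/s


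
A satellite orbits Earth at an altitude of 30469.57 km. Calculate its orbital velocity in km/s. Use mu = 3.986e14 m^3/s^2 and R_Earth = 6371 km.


r = R_E + alt = 6371.0 + 30469.57 = 36840.5700 km = 3.684057e+07 m
v = sqrt(mu/r) = sqrt(3.986e14 / 3.684057e+07) = 3289.3151 m/s = 3.2893 km/s

3.2893 km/s


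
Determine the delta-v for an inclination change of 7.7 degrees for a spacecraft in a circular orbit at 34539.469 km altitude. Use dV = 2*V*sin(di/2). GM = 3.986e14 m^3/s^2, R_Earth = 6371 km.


r = 40910.4690 km = 4.0910469e+07 m
V = sqrt(mu/r) = 3121.4143 m/s
di = 7.7 deg = 0.1343904 rad
dV = 2*V*sin(di/2) = 2*3121.4143*sin(0.06719518)
dV = 419.1724 m/s = 0.4191724 km/s

0.4192 km/s


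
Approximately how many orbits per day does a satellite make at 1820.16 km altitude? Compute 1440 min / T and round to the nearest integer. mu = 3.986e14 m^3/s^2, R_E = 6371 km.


r = 8.19116e+06 m
T = 2*pi*sqrt(r^3/mu) = 7377.8417 s = 122.9640 min
revs/day = 1440 / 122.9640 = 11.7107
Rounded: 12 revolutions per day

12 revolutions per day


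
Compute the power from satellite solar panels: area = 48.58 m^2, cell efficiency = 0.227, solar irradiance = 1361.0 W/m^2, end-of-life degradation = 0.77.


P = area * eta * S * degradation
P = 48.58 * 0.227 * 1361.0 * 0.77
P = 11556.6569 W

11556.6569 W


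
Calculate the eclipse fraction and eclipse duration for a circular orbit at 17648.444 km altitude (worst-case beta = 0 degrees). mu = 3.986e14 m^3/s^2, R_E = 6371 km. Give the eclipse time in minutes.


r = 24019.4440 km
T = 617.4537 min
Eclipse fraction = arcsin(R_E/r)/pi = arcsin(6371.0000/24019.4440)/pi
= arcsin(0.2652434)/pi = 0.08545233
Eclipse duration = 0.08545233 * 617.4537 = 52.7629 min

52.7629 minutes


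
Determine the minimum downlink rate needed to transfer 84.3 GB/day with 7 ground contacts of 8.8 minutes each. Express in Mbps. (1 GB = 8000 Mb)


total contact time = 7 * 8.8 * 60 = 3696.0000 s
data = 84.3 GB = 674400.0000 Mb
rate = 674400.0000 / 3696.0000 = 182.4675 Mbps

182.4675 Mbps


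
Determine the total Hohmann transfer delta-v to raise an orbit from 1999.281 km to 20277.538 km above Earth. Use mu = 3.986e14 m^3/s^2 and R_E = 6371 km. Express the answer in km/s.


r1 = 8370.2810 km = 8.370281e+06 m
r2 = 26648.5380 km = 2.6648538e+07 m
dv1 = sqrt(mu/r1)*(sqrt(2*r2/(r1+r2)) - 1) = 1612.5449 m/s
dv2 = sqrt(mu/r2)*(1 - sqrt(2*r1/(r1+r2))) = 1193.4849 m/s
total dv = |dv1| + |dv2| = 1612.5449 + 1193.4849 = 2806.0298 m/s = 2.8060 km/s

2.8060 km/s


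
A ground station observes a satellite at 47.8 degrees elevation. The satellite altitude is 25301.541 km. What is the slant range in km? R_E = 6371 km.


h = 25301.541 km, el = 47.8 deg
d = -R_E*sin(el) + sqrt((R_E*sin(el))^2 + 2*R_E*h + h^2)
d = -6371.0000*sin(0.8342674) + sqrt((6371.0000*0.7408046)^2 + 2*6371.0000*25301.541 + 25301.541^2)
d = 26662.4221 km

26662.4221 km


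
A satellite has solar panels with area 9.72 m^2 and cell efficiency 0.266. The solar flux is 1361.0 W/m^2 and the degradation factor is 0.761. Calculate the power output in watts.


P = area * eta * S * degradation
P = 9.72 * 0.266 * 1361.0 * 0.761
P = 2677.8774 W

2677.8774 W


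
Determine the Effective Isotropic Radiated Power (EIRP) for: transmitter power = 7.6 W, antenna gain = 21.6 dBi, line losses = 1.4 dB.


Pt = 7.6 W = 8.8081 dBW
EIRP = Pt_dBW + Gt - losses = 8.8081 + 21.6 - 1.4 = 29.0081 dBW

29.0081 dBW


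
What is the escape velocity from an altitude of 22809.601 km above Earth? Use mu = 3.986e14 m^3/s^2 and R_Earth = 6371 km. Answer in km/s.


r = 6371.0 + 22809.601 = 29180.6010 km = 2.9180601e+07 m
v_esc = sqrt(2*mu/r) = sqrt(2*3.986e14 / 2.9180601e+07)
v_esc = 5226.8078 m/s = 5.2268 km/s

5.2268 km/s


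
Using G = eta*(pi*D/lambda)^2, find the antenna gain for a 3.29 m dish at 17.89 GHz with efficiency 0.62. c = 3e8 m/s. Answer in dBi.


lambda = c/f = 3e8 / 1.789e+10 = 0.01676914 m
G = eta*(pi*D/lambda)^2 = 0.62*(pi*3.29/0.01676914)^2
G = 235538.2275 (linear)
G = 10*log10(235538.2275) = 53.7206 dBi

53.7206 dBi


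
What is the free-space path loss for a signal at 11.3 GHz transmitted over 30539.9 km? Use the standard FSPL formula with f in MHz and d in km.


f = 11.3 GHz = 11300.0000 MHz
d = 30539.9 km
FSPL = 32.44 + 20*log10(11300.0000) + 20*log10(30539.9)
FSPL = 32.44 + 81.0616 + 89.6974
FSPL = 203.1989 dB

203.1989 dB


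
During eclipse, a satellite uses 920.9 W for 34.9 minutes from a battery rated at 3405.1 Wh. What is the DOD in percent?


E_used = P * t / 60 = 920.9 * 34.9 / 60 = 535.6568 Wh
DOD = E_used / E_total * 100 = 535.6568 / 3405.1 * 100
DOD = 15.7310 %

15.7310 %


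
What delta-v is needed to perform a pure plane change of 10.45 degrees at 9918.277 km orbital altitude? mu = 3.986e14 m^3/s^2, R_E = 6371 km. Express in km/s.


r = 16289.2770 km = 1.6289277e+07 m
V = sqrt(mu/r) = 4946.7247 m/s
di = 10.45 deg = 0.1823869 rad
dV = 2*V*sin(di/2) = 2*4946.7247*sin(0.09119345)
dV = 900.9678 m/s = 0.9009678 km/s

0.9010 km/s


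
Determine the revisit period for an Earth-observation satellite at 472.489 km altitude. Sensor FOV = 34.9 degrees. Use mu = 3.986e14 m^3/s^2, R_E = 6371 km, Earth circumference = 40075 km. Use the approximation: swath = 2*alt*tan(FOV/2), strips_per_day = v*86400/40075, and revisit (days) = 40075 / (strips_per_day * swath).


swath = 2*472.489*tan(0.30456) = 297.0440 km
v = sqrt(mu/r) = 7631.8506 m/s = 7.6319 km/s
strips/day = v*86400/40075 = 7.6319*86400/40075 = 16.4539
coverage/day = strips * swath = 16.4539 * 297.0440 = 4887.5466 km
revisit = 40075 / 4887.5466 = 8.1994 days

8.1994 days


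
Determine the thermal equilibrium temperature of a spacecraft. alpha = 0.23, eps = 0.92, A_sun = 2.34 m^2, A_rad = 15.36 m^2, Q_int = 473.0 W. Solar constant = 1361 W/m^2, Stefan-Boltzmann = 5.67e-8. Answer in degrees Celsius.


Numerator = alpha*S*A_sun + Q_int = 0.23*1361*2.34 + 473.0 = 1205.4902 W
Denominator = eps*sigma*A_rad = 0.92*5.67e-8*15.36 = 8.0123904e-07 W/K^4
T^4 = 1.5045325e+09 K^4
T = 196.9475 K = -76.2025 C

-76.2025 degrees Celsius


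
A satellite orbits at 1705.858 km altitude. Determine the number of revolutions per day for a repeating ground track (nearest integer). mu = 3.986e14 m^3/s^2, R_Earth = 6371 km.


r = 8.076858e+06 m
T = 2*pi*sqrt(r^3/mu) = 7223.9527 s = 120.3992 min
revs/day = 1440 / 120.3992 = 11.9602
Rounded: 12 revolutions per day

12 revolutions per day


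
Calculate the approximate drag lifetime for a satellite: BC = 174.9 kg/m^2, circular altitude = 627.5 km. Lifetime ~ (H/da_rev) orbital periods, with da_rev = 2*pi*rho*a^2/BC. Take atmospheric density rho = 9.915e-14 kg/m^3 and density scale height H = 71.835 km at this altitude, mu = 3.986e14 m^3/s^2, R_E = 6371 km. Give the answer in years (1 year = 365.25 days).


a = R_E + alt = 6998.5000 km = 6.9985e+06 m
da_rev = 2*pi*rho*a^2/BC = 2*pi*9.915e-14*(6.9985e+06)^2/174.9 = 0.174458732 m per revolution
N = H/da_rev = 71835.0000 m / 0.174458732 m = 411759.2695 revolutions
P = 2*pi*sqrt(a^3/mu) = 5826.6465 s
lifetime = N*P = 411759.2695 * 5826.6465 = 2.3991757e+09 s = 27768.2374 days
years = 27768.2374 / 365.25 = 76.0253 years

76.0253 years


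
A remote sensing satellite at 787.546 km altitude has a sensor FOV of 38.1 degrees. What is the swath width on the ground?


FOV = 38.1 deg = 0.6649704 rad
swath = 2 * alt * tan(FOV/2) = 2 * 787.546 * tan(0.3324852)
swath = 2 * 787.546 * 0.345304
swath = 543.8856 km

543.8856 km


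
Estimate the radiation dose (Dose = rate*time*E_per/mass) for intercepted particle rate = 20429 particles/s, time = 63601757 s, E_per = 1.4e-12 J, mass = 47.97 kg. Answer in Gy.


Total energy deposited = rate * time * E_per
  = 20429 * 63601757 * 1.4e-12 = 1.8190 J
Dose = E_total / mass = 1.8190 / 47.97
Dose = 0.03792054 Gy

0.0379 Gy


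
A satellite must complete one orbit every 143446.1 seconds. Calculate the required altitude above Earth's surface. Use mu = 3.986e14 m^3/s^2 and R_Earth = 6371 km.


T = 143446.1 s
r = (mu*T^2/(4*pi^2))^(1/3) = (3.986e14 * 143446.1^2 / (4*pi^2))^(1/3)
r = 5.9226811e+07 m = 59226.8110 km
alt = r - R_E = 59226.8110 - 6371 = 52855.8110 km

52855.8110 km


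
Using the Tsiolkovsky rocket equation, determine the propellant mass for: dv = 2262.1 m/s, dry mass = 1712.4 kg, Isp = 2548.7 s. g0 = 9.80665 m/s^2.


ve = Isp * g0 = 2548.7 * 9.80665 = 24994.208855 m/s
mass ratio = exp(dv/ve) = exp(2262.1/24994.208855) = 1.09472694
m_prop = m_dry * (mr - 1) = 1712.4 * (1.09472694 - 1)
m_prop = 162.2104 kg

162.2104 kg


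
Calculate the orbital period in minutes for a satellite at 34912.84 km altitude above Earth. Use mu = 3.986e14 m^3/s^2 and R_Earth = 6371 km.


r = 41283.8400 km = 4.128384e+07 m
T = 2*pi*sqrt(r^3/mu) = 2*pi*sqrt(7.0362338e+22 / 3.986e14)
T = 83479.7905 s = 1391.3298 min

1391.3298 minutes


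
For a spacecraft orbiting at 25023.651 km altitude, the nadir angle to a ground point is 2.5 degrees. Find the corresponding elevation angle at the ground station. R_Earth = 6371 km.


r = R_E + alt = 31394.6510 km
Law of sines in the satellite / Earth-center / ground-point triangle:
  sin(nadir)/R_E = sin(90 + el)/r  =>  cos(el) = (r/R_E)*sin(nadir)
cos(el) = (31394.6510 / 6371.0000) * sin(2.5 deg) = 0.2149451
el = arccos(0.2149451) = 77.5877 deg
(Earth-central angle = 90 - nadir - el = 9.9123 deg)

77.5877 degrees


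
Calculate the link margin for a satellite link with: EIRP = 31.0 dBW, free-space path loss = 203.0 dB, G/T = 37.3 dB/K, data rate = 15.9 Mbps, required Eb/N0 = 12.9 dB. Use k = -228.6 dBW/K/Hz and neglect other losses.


C/N0 = EIRP - FSPL + G/T - k = 31.0 - 203.0 + 37.3 - (-228.6)
C/N0 = 93.9000 dB-Hz
R_b = 15.9 Mbps = 1.59e+07 bps -> 10*log10(R_b) = 72.0140 dB-Hz
Eb/N0 = C/N0 - 10*log10(R_b) = 93.9000 - 72.0140 = 21.8860 dB
Margin = Eb/N0 - Eb/N0_req = 21.8860 - 12.9 = 8.9860 dB (link closes)

8.9860 dB


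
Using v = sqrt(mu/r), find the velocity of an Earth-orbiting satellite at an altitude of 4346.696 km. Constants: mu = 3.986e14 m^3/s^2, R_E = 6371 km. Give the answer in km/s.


r = R_E + alt = 6371.0 + 4346.696 = 10717.6960 km = 1.0717696e+07 m
v = sqrt(mu/r) = sqrt(3.986e14 / 1.0717696e+07) = 6098.4284 m/s = 6.0984 km/s

6.0984 km/s


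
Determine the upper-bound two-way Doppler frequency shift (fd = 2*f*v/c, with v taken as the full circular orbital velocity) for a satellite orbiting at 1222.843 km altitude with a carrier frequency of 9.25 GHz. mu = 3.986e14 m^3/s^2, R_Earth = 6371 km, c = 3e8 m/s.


r = 7.593843e+06 m
v = sqrt(mu/r) = 7244.9908 m/s (worst-case radial velocity)
f = 9.25 GHz = 9.25e+09 Hz
fd = 2*f*v/c = 2*9.25e+09*7244.9908/3.0e+08
fd = 446774.4346 Hz

446774.4346 Hz


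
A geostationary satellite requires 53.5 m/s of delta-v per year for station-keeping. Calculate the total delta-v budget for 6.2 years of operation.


dV = rate * years = 53.5 * 6.2
dV = 331.7000 m/s

331.7000 m/s


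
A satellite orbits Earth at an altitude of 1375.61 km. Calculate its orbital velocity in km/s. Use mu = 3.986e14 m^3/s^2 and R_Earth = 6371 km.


r = R_E + alt = 6371.0 + 1375.61 = 7746.6100 km = 7.74661e+06 m
v = sqrt(mu/r) = sqrt(3.986e14 / 7.74661e+06) = 7173.1977 m/s = 7.1732 km/s

7.1732 km/s


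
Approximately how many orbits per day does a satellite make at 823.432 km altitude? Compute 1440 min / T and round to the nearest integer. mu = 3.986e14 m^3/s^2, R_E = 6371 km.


r = 7.194432e+06 m
T = 2*pi*sqrt(r^3/mu) = 6073.0379 s = 101.2173 min
revs/day = 1440 / 101.2173 = 14.2268
Rounded: 14 revolutions per day

14 revolutions per day


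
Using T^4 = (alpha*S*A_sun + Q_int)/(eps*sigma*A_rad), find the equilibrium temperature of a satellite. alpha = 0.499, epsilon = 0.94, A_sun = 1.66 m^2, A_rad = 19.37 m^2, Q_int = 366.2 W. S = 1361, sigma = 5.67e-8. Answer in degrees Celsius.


Numerator = alpha*S*A_sun + Q_int = 0.499*1361*1.66 + 366.2 = 1493.5707 W
Denominator = eps*sigma*A_rad = 0.94*5.67e-8*19.37 = 1.0323823e-06 W/K^4
T^4 = 1.4467226e+09 K^4
T = 195.0277 K = -78.1223 C

-78.1223 degrees Celsius


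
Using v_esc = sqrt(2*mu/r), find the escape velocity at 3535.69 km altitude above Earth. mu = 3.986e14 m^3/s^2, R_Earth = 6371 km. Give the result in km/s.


r = 6371.0 + 3535.69 = 9906.6900 km = 9.90669e+06 m
v_esc = sqrt(2*mu/r) = sqrt(2*3.986e14 / 9.90669e+06)
v_esc = 8970.5559 m/s = 8.9706 km/s

8.9706 km/s


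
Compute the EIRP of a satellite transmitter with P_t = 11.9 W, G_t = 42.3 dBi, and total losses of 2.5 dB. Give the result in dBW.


Pt = 11.9 W = 10.7555 dBW
EIRP = Pt_dBW + Gt - losses = 10.7555 + 42.3 - 2.5 = 50.5555 dBW

50.5555 dBW


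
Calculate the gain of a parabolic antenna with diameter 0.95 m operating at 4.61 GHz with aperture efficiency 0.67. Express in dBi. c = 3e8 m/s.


lambda = c/f = 3e8 / 4.61e+09 = 0.06507592 m
G = eta*(pi*D/lambda)^2 = 0.67*(pi*0.95/0.06507592)^2
G = 1409.2275 (linear)
G = 10*log10(1409.2275) = 31.4898 dBi

31.4898 dBi


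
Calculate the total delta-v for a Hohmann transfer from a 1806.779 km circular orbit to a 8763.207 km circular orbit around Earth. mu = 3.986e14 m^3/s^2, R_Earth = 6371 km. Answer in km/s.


r1 = 8177.7790 km = 8.177779e+06 m
r2 = 15134.2070 km = 1.5134207e+07 m
dv1 = sqrt(mu/r1)*(sqrt(2*r2/(r1+r2)) - 1) = 973.7569 m/s
dv2 = sqrt(mu/r2)*(1 - sqrt(2*r1/(r1+r2))) = 833.3778 m/s
total dv = |dv1| + |dv2| = 973.7569 + 833.3778 = 1807.1348 m/s = 1.8071 km/s

1.8071 km/s


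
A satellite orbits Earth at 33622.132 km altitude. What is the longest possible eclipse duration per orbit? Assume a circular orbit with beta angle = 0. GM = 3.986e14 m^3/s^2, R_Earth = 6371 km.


r = 39993.1320 km
T = 1326.5942 min
Eclipse fraction = arcsin(R_E/r)/pi = arcsin(6371.0000/39993.1320)/pi
= arcsin(0.1593024)/pi = 0.05092447
Eclipse duration = 0.05092447 * 1326.5942 = 67.5561 min

67.5561 minutes


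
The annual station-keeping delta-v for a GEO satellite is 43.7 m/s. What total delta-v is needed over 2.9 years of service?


dV = rate * years = 43.7 * 2.9
dV = 126.7300 m/s

126.7300 m/s


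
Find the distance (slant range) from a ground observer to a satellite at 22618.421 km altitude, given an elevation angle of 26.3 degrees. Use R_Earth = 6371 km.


h = 22618.421 km, el = 26.3 deg
d = -R_E*sin(el) + sqrt((R_E*sin(el))^2 + 2*R_E*h + h^2)
d = -6371.0000*sin(0.4590216) + sqrt((6371.0000*0.4430712)^2 + 2*6371.0000*22618.421 + 22618.421^2)
d = 25598.4025 km

25598.4025 km


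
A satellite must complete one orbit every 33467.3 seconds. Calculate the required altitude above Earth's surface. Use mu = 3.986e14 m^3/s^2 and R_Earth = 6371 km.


T = 33467.3 s
r = (mu*T^2/(4*pi^2))^(1/3) = (3.986e14 * 33467.3^2 / (4*pi^2))^(1/3)
r = 2.2446035e+07 m = 22446.0351 km
alt = r - R_E = 22446.0351 - 6371 = 16075.0351 km

16075.0351 km


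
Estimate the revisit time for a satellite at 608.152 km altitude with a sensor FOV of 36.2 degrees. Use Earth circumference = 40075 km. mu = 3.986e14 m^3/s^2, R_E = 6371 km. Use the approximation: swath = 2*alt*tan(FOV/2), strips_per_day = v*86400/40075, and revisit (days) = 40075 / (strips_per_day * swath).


swath = 2*608.152*tan(0.3159046) = 397.5494 km
v = sqrt(mu/r) = 7557.3114 m/s = 7.5573 km/s
strips/day = v*86400/40075 = 7.5573*86400/40075 = 16.2932
coverage/day = strips * swath = 16.2932 * 397.5494 = 6477.3693 km
revisit = 40075 / 6477.3693 = 6.1869 days

6.1869 days


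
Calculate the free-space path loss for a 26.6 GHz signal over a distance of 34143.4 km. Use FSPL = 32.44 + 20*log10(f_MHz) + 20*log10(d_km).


f = 26.6 GHz = 26600.0000 MHz
d = 34143.4 km
FSPL = 32.44 + 20*log10(26600.0000) + 20*log10(34143.4)
FSPL = 32.44 + 88.4976 + 90.6661
FSPL = 211.6038 dB

211.6038 dB


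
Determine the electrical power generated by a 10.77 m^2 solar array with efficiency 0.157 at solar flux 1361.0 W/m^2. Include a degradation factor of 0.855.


P = area * eta * S * degradation
P = 10.77 * 0.157 * 1361.0 * 0.855
P = 1967.6126 W

1967.6126 W


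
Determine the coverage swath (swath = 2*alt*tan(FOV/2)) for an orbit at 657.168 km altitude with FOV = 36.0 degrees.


FOV = 36.0 deg = 0.6283185 rad
swath = 2 * alt * tan(FOV/2) = 2 * 657.168 * tan(0.3141593)
swath = 2 * 657.168 * 0.3249197
swath = 427.0537 km

427.0537 km


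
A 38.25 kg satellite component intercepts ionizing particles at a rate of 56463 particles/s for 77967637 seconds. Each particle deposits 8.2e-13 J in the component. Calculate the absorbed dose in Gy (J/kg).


Total energy deposited = rate * time * E_per
  = 56463 * 77967637 * 8.2e-13 = 3.6099 J
Dose = E_total / mass = 3.6099 / 38.25
Dose = 0.09437582 Gy

0.0944 Gy


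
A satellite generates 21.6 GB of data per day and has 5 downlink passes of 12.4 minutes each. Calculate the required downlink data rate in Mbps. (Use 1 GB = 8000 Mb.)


total contact time = 5 * 12.4 * 60 = 3720.0000 s
data = 21.6 GB = 172800.0000 Mb
rate = 172800.0000 / 3720.0000 = 46.4516 Mbps

46.4516 Mbps


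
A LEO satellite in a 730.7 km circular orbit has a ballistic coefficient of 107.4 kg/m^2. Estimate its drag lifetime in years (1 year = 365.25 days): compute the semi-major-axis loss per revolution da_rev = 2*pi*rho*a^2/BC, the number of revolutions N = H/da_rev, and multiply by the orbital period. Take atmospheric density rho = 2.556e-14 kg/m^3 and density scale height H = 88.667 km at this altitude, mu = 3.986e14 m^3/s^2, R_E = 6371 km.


a = R_E + alt = 7101.7000 km = 7.1017e+06 m
da_rev = 2*pi*rho*a^2/BC = 2*pi*2.556e-14*(7.1017e+06)^2/107.4 = 0.075415581 m per revolution
N = H/da_rev = 88667.0000 m / 0.075415581 m = 1.175712e+06 revolutions
P = 2*pi*sqrt(a^3/mu) = 5956.0002 s
lifetime = N*P = 1.175712e+06 * 5956.0002 = 7.0025406e+09 s = 81047.9241 days
years = 81047.9241 / 365.25 = 221.8971 years

221.8971 years


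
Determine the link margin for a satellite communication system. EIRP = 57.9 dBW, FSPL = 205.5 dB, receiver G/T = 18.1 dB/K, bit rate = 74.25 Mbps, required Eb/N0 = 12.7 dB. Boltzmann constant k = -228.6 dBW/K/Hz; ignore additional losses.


C/N0 = EIRP - FSPL + G/T - k = 57.9 - 205.5 + 18.1 - (-228.6)
C/N0 = 99.1000 dB-Hz
R_b = 74.25 Mbps = 7.425e+07 bps -> 10*log10(R_b) = 78.7070 dB-Hz
Eb/N0 = C/N0 - 10*log10(R_b) = 99.1000 - 78.7070 = 20.3930 dB
Margin = Eb/N0 - Eb/N0_req = 20.3930 - 12.7 = 7.6930 dB (link closes)

7.6930 dB


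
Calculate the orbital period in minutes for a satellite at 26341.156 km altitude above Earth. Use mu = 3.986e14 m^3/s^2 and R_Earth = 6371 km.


r = 32712.1560 km = 3.2712156e+07 m
T = 2*pi*sqrt(r^3/mu) = 2*pi*sqrt(3.5004792e+22 / 3.986e14)
T = 58880.9725 s = 981.3495 min

981.3495 minutes


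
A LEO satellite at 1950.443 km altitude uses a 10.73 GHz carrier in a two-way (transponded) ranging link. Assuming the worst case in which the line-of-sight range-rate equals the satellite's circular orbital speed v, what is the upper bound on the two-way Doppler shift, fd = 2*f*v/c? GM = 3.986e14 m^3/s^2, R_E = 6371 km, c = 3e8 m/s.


r = 8.321443e+06 m
v = sqrt(mu/r) = 6921.0076 m/s (worst-case radial velocity)
f = 10.73 GHz = 1.073e+10 Hz
fd = 2*f*v/c = 2*1.073e+10*6921.0076/3.0e+08
fd = 495082.7433 Hz

495082.7433 Hz


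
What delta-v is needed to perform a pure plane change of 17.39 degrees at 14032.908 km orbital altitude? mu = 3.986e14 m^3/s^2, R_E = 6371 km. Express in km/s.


r = 20403.9080 km = 2.0403908e+07 m
V = sqrt(mu/r) = 4419.8952 m/s
di = 17.39 deg = 0.3035128 rad
dV = 2*V*sin(di/2) = 2*4419.8952*sin(0.1517564)
dV = 1336.3514 m/s = 1.3364 km/s

1.3364 km/s


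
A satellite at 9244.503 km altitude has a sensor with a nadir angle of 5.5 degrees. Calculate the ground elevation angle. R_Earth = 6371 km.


r = R_E + alt = 15615.5030 km
Law of sines in the satellite / Earth-center / ground-point triangle:
  sin(nadir)/R_E = sin(90 + el)/r  =>  cos(el) = (r/R_E)*sin(nadir)
cos(el) = (15615.5030 / 6371.0000) * sin(5.5 deg) = 0.2349207
el = arccos(0.2349207) = 76.4131 deg
(Earth-central angle = 90 - nadir - el = 8.0869 deg)

76.4131 degrees


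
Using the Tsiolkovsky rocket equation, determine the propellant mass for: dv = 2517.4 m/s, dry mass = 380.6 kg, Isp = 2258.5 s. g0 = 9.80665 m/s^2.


ve = Isp * g0 = 2258.5 * 9.80665 = 22148.319025 m/s
mass ratio = exp(dv/ve) = exp(2517.4/22148.319025) = 1.12037225
m_prop = m_dry * (mr - 1) = 380.6 * (1.12037225 - 1)
m_prop = 45.8137 kg

45.8137 kg


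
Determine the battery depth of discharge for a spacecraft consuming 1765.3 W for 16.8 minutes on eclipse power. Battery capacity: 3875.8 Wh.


E_used = P * t / 60 = 1765.3 * 16.8 / 60 = 494.2840 Wh
DOD = E_used / E_total * 100 = 494.2840 / 3875.8 * 100
DOD = 12.7531 %

12.7531 %


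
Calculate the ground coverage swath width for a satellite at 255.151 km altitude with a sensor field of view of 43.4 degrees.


FOV = 43.4 deg = 0.7574729 rad
swath = 2 * alt * tan(FOV/2) = 2 * 255.151 * tan(0.3787364)
swath = 2 * 255.151 * 0.3979483
swath = 203.0738 km

203.0738 km


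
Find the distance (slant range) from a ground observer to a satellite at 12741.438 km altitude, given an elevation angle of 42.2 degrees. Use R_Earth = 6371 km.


h = 12741.438 km, el = 42.2 deg
d = -R_E*sin(el) + sqrt((R_E*sin(el))^2 + 2*R_E*h + h^2)
d = -6371.0000*sin(0.7365289) + sqrt((6371.0000*0.6717206)^2 + 2*6371.0000*12741.438 + 12741.438^2)
d = 14240.9983 km

14240.9983 km


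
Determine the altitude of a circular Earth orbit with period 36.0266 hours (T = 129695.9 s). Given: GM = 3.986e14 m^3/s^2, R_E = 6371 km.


T = 129695.9 s
r = (mu*T^2/(4*pi^2))^(1/3) = (3.986e14 * 129695.9^2 / (4*pi^2))^(1/3)
r = 5.5378776e+07 m = 55378.7758 km
alt = r - R_E = 55378.7758 - 6371 = 49007.7758 km

49007.7758 km


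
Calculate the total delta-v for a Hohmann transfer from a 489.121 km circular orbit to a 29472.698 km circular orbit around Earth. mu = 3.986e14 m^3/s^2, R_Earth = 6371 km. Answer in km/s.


r1 = 6860.1210 km = 6.860121e+06 m
r2 = 35843.6980 km = 3.5843698e+07 m
dv1 = sqrt(mu/r1)*(sqrt(2*r2/(r1+r2)) - 1) = 2253.6276 m/s
dv2 = sqrt(mu/r2)*(1 - sqrt(2*r1/(r1+r2))) = 1444.5333 m/s
total dv = |dv1| + |dv2| = 2253.6276 + 1444.5333 = 3698.1609 m/s = 3.6982 km/s

3.6982 km/s


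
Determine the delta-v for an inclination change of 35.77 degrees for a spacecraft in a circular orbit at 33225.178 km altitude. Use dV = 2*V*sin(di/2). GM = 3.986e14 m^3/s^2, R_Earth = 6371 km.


r = 39596.1780 km = 3.9596178e+07 m
V = sqrt(mu/r) = 3172.7950 m/s
di = 35.77 deg = 0.6243043 rad
dV = 2*V*sin(di/2) = 2*3172.7950*sin(0.3121521)
dV = 1948.7782 m/s = 1.9488 km/s

1.9488 km/s


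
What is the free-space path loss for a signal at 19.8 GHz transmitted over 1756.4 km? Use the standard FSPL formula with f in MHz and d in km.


f = 19.8 GHz = 19800.0000 MHz
d = 1756.4 km
FSPL = 32.44 + 20*log10(19800.0000) + 20*log10(1756.4)
FSPL = 32.44 + 85.9333 + 64.8925
FSPL = 183.2658 dB

183.2658 dB


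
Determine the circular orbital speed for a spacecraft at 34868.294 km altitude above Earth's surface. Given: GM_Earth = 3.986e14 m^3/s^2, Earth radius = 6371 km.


r = R_E + alt = 6371.0 + 34868.294 = 41239.2940 km = 4.1239294e+07 m
v = sqrt(mu/r) = sqrt(3.986e14 / 4.1239294e+07) = 3108.9450 m/s = 3.1089 km/s

3.1089 km/s


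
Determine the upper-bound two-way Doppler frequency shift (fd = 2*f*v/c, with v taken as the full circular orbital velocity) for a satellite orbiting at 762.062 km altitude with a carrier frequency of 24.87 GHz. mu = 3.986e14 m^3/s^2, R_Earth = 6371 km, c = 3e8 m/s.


r = 7.133062e+06 m
v = sqrt(mu/r) = 7475.3348 m/s (worst-case radial velocity)
f = 24.87 GHz = 2.487e+10 Hz
fd = 2*f*v/c = 2*2.487e+10*7475.3348/3.0e+08
fd = 1.2394105e+06 Hz

1.2394e+06 Hz


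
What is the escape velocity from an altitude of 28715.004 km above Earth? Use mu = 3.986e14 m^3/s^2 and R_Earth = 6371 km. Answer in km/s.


r = 6371.0 + 28715.004 = 35086.0040 km = 3.5086004e+07 m
v_esc = sqrt(2*mu/r) = sqrt(2*3.986e14 / 3.5086004e+07)
v_esc = 4766.6876 m/s = 4.7667 km/s

4.7667 km/s


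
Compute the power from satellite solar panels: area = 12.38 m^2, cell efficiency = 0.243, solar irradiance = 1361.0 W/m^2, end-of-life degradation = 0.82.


P = area * eta * S * degradation
P = 12.38 * 0.243 * 1361.0 * 0.82
P = 3357.3676 W

3357.3676 W


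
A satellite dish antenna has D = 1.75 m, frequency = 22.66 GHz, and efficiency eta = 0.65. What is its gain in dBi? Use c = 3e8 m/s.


lambda = c/f = 3e8 / 2.266e+10 = 0.01323919 m
G = eta*(pi*D/lambda)^2 = 0.65*(pi*1.75/0.01323919)^2
G = 112089.9050 (linear)
G = 10*log10(112089.9050) = 50.4957 dBi

50.4957 dBi


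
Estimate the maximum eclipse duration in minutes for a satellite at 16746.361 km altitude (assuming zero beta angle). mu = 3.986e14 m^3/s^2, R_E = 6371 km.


r = 23117.3610 km
T = 582.9984 min
Eclipse fraction = arcsin(R_E/r)/pi = arcsin(6371.0000/23117.3610)/pi
= arcsin(0.2755937)/pi = 0.08887445
Eclipse duration = 0.08887445 * 582.9984 = 51.8137 min

51.8137 minutes


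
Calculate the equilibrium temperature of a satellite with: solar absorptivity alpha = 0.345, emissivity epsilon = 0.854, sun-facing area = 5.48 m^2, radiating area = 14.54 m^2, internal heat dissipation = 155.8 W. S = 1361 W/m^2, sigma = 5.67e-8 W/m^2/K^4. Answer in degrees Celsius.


Numerator = alpha*S*A_sun + Q_int = 0.345*1361*5.48 + 155.8 = 2728.9066 W
Denominator = eps*sigma*A_rad = 0.854*5.67e-8*14.54 = 7.0405297e-07 W/K^4
T^4 = 3.8759961e+09 K^4
T = 249.5145 K = -23.6355 C

-23.6355 degrees Celsius


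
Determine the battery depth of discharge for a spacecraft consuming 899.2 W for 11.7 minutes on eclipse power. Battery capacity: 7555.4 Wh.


E_used = P * t / 60 = 899.2 * 11.7 / 60 = 175.3440 Wh
DOD = E_used / E_total * 100 = 175.3440 / 7555.4 * 100
DOD = 2.3208 %

2.3208 %


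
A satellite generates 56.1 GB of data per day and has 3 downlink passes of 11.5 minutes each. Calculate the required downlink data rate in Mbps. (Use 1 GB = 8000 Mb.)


total contact time = 3 * 11.5 * 60 = 2070.0000 s
data = 56.1 GB = 448800.0000 Mb
rate = 448800.0000 / 2070.0000 = 216.8116 Mbps

216.8116 Mbps


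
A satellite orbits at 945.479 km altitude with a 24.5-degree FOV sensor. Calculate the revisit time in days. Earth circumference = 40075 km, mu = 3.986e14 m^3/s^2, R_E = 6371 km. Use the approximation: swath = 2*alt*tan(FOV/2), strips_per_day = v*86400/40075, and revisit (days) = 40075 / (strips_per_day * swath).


swath = 2*945.479*tan(0.2138028) = 410.5672 km
v = sqrt(mu/r) = 7381.0404 m/s = 7.3810 km/s
strips/day = v*86400/40075 = 7.3810*86400/40075 = 15.9132
coverage/day = strips * swath = 15.9132 * 410.5672 = 6533.4425 km
revisit = 40075 / 6533.4425 = 6.1338 days

6.1338 days


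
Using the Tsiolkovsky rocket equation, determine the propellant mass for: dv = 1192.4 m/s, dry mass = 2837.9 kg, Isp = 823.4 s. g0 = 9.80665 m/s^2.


ve = Isp * g0 = 823.4 * 9.80665 = 8074.795610 m/s
mass ratio = exp(dv/ve) = exp(1192.4/8074.795610) = 1.15912959
m_prop = m_dry * (mr - 1) = 2837.9 * (1.15912959 - 1)
m_prop = 451.5939 kg

451.5939 kg


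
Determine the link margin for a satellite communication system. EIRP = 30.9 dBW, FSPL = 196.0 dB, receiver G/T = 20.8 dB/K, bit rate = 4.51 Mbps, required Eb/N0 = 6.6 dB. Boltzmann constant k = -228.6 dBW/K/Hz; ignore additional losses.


C/N0 = EIRP - FSPL + G/T - k = 30.9 - 196.0 + 20.8 - (-228.6)
C/N0 = 84.3000 dB-Hz
R_b = 4.51 Mbps = 4.51e+06 bps -> 10*log10(R_b) = 66.5418 dB-Hz
Eb/N0 = C/N0 - 10*log10(R_b) = 84.3000 - 66.5418 = 17.7582 dB
Margin = Eb/N0 - Eb/N0_req = 17.7582 - 6.6 = 11.1582 dB (link closes)

11.1582 dB


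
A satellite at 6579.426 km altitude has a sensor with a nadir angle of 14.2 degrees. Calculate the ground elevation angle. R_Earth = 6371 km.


r = R_E + alt = 12950.4260 km
Law of sines in the satellite / Earth-center / ground-point triangle:
  sin(nadir)/R_E = sin(90 + el)/r  =>  cos(el) = (r/R_E)*sin(nadir)
cos(el) = (12950.4260 / 6371.0000) * sin(14.2 deg) = 0.49864
el = arccos(0.49864) = 60.0899 deg
(Earth-central angle = 90 - nadir - el = 15.7101 deg)

60.0899 degrees


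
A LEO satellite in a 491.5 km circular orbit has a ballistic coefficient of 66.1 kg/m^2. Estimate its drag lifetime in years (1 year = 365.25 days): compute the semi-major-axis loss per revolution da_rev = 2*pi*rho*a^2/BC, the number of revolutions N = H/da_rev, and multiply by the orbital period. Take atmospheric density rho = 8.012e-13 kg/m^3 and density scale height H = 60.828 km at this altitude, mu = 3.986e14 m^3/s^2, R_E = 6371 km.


a = R_E + alt = 6862.5000 km = 6.8625e+06 m
da_rev = 2*pi*rho*a^2/BC = 2*pi*8.012e-13*(6.8625e+06)^2/66.1 = 3.586609 m per revolution
N = H/da_rev = 60828.0000 m / 3.586609 m = 16959.7510 revolutions
P = 2*pi*sqrt(a^3/mu) = 5657.6328 s
lifetime = N*P = 16959.7510 * 5657.6328 = 9.5952044e+07 s = 1110.5561 days
years = 1110.5561 / 365.25 = 3.0405 years

3.0405 years


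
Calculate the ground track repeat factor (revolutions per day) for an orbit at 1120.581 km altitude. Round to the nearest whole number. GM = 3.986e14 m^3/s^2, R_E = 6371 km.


r = 7.491581e+06 m
T = 2*pi*sqrt(r^3/mu) = 6453.1452 s = 107.5524 min
revs/day = 1440 / 107.5524 = 13.3888
Rounded: 13 revolutions per day

13 revolutions per day


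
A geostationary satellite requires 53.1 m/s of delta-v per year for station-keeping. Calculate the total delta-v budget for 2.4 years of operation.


dV = rate * years = 53.1 * 2.4
dV = 127.4400 m/s

127.4400 m/s


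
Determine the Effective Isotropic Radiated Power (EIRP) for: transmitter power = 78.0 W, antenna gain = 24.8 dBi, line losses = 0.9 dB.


Pt = 78.0 W = 18.9209 dBW
EIRP = Pt_dBW + Gt - losses = 18.9209 + 24.8 - 0.9 = 42.8209 dBW

42.8209 dBW


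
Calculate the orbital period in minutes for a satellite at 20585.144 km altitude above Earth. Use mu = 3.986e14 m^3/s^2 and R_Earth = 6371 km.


r = 26956.1440 km = 2.6956144e+07 m
T = 2*pi*sqrt(r^3/mu) = 2*pi*sqrt(1.9587243e+22 / 3.986e14)
T = 44045.1276 s = 734.0855 min

734.0855 minutes


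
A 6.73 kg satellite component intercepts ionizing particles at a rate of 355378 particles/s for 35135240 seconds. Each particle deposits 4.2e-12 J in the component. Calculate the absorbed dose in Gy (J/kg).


Total energy deposited = rate * time * E_per
  = 355378 * 35135240 * 4.2e-12 = 52.4424 J
Dose = E_total / mass = 52.4424 / 6.73
Dose = 7.7923 Gy

7.7923 Gy


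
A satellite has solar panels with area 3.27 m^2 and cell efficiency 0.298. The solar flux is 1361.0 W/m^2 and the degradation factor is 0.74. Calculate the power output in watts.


P = area * eta * S * degradation
P = 3.27 * 0.298 * 1361.0 * 0.74
P = 981.4176 W

981.4176 W


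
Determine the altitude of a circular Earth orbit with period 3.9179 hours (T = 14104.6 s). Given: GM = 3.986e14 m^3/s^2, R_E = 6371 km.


T = 14104.6 s
r = (mu*T^2/(4*pi^2))^(1/3) = (3.986e14 * 14104.6^2 / (4*pi^2))^(1/3)
r = 1.2617298e+07 m = 12617.2982 km
alt = r - R_E = 12617.2982 - 6371 = 6246.2982 km

6246.2982 km


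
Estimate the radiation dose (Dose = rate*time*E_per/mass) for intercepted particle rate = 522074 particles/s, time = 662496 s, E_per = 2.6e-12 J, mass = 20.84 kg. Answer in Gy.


Total energy deposited = rate * time * E_per
  = 522074 * 662496 * 2.6e-12 = 0.899267 J
Dose = E_total / mass = 0.899267 / 20.84
Dose = 0.04315101 Gy

0.0432 Gy


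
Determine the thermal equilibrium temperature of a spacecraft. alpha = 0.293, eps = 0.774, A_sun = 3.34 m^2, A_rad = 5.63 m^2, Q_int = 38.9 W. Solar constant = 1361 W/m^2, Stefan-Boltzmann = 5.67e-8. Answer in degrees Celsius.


Numerator = alpha*S*A_sun + Q_int = 0.293*1361*3.34 + 38.9 = 1370.8018 W
Denominator = eps*sigma*A_rad = 0.774*5.67e-8*5.63 = 2.4707705e-07 W/K^4
T^4 = 5.5480742e+09 K^4
T = 272.9201 K = -0.2298731 C

-0.2299 degrees Celsius


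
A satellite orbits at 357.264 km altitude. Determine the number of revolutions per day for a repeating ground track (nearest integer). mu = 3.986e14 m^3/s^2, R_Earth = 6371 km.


r = 6.728264e+06 m
T = 2*pi*sqrt(r^3/mu) = 5492.4455 s = 91.5408 min
revs/day = 1440 / 91.5408 = 15.7307
Rounded: 16 revolutions per day

16 revolutions per day


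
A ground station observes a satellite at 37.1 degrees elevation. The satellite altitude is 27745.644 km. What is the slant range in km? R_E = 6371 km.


h = 27745.644 km, el = 37.1 deg
d = -R_E*sin(el) + sqrt((R_E*sin(el))^2 + 2*R_E*h + h^2)
d = -6371.0000*sin(0.6475172) + sqrt((6371.0000*0.603208)^2 + 2*6371.0000*27745.644 + 27745.644^2)
d = 29893.0657 km

29893.0657 km


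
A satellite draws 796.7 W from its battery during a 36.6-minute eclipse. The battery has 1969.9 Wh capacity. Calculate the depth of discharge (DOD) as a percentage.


E_used = P * t / 60 = 796.7 * 36.6 / 60 = 485.9870 Wh
DOD = E_used / E_total * 100 = 485.9870 / 1969.9 * 100
DOD = 24.6706 %

24.6706 %


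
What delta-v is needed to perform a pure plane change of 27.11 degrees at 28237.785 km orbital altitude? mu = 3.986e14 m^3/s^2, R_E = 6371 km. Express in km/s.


r = 34608.7850 km = 3.4608785e+07 m
V = sqrt(mu/r) = 3393.7158 m/s
di = 27.11 deg = 0.4731588 rad
dV = 2*V*sin(di/2) = 2*3393.7158*sin(0.2365794)
dV = 1590.8292 m/s = 1.5908 km/s

1.5908 km/s


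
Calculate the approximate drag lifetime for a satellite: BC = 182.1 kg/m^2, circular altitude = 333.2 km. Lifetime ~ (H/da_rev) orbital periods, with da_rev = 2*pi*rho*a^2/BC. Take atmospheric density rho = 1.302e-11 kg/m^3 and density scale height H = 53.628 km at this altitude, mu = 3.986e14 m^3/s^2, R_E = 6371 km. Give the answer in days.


a = R_E + alt = 6704.2000 km = 6.7042e+06 m
da_rev = 2*pi*rho*a^2/BC = 2*pi*1.302e-11*(6.7042e+06)^2/182.1 = 20.191790 m per revolution
N = H/da_rev = 53628.0000 m / 20.191790 m = 2655.9309 revolutions
P = 2*pi*sqrt(a^3/mu) = 5463.0058 s
lifetime = N*P = 2655.9309 * 5463.0058 = 1.4509366e+07 s = 167.9325 days

167.9325 days


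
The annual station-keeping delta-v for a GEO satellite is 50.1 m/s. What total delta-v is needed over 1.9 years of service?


dV = rate * years = 50.1 * 1.9
dV = 95.1900 m/s

95.1900 m/s


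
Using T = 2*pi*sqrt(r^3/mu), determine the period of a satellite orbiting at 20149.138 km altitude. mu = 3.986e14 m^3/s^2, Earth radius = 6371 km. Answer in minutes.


r = 26520.1380 km = 2.6520138e+07 m
T = 2*pi*sqrt(r^3/mu) = 2*pi*sqrt(1.8652083e+22 / 3.986e14)
T = 42980.8392 s = 716.3473 min

716.3473 minutes


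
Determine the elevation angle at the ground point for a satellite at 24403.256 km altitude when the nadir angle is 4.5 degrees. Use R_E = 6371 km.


r = R_E + alt = 30774.2560 km
Law of sines in the satellite / Earth-center / ground-point triangle:
  sin(nadir)/R_E = sin(90 + el)/r  =>  cos(el) = (r/R_E)*sin(nadir)
cos(el) = (30774.2560 / 6371.0000) * sin(4.5 deg) = 0.3789861
el = arccos(0.3789861) = 67.7291 deg
(Earth-central angle = 90 - nadir - el = 17.7709 deg)

67.7291 degrees


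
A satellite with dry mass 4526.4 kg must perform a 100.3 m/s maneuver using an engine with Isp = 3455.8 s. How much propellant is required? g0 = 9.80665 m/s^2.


ve = Isp * g0 = 3455.8 * 9.80665 = 33889.821070 m/s
mass ratio = exp(dv/ve) = exp(100.3/33889.821070) = 1.00296397
m_prop = m_dry * (mr - 1) = 4526.4 * (1.00296397 - 1)
m_prop = 13.4161 kg

13.4161 kg


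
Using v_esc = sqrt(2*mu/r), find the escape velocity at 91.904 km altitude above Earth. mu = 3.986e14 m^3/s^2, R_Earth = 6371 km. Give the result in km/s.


r = 6371.0 + 91.904 = 6462.9040 km = 6.462904e+06 m
v_esc = sqrt(2*mu/r) = sqrt(2*3.986e14 / 6.462904e+06)
v_esc = 11106.3100 m/s = 11.1063 km/s

11.1063 km/s


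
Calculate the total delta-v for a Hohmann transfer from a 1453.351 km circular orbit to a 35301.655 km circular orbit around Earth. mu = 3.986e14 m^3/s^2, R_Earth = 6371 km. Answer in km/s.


r1 = 7824.3510 km = 7.824351e+06 m
r2 = 41672.6550 km = 4.1672655e+07 m
dv1 = sqrt(mu/r1)*(sqrt(2*r2/(r1+r2)) - 1) = 2124.3313 m/s
dv2 = sqrt(mu/r2)*(1 - sqrt(2*r1/(r1+r2))) = 1353.7648 m/s
total dv = |dv1| + |dv2| = 2124.3313 + 1353.7648 = 3478.0961 m/s = 3.4781 km/s

3.4781 km/s


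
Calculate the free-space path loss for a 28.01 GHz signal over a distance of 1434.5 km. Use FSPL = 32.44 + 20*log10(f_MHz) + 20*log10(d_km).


f = 28.01 GHz = 28010.0000 MHz
d = 1434.5 km
FSPL = 32.44 + 20*log10(28010.0000) + 20*log10(1434.5)
FSPL = 32.44 + 88.9463 + 63.1340
FSPL = 184.5203 dB

184.5203 dB


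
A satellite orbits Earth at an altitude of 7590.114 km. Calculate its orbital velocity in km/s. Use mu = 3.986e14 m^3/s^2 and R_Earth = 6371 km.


r = R_E + alt = 6371.0 + 7590.114 = 13961.1140 km = 1.3961114e+07 m
v = sqrt(mu/r) = sqrt(3.986e14 / 1.3961114e+07) = 5343.2883 m/s = 5.3433 km/s

5.3433 km/s


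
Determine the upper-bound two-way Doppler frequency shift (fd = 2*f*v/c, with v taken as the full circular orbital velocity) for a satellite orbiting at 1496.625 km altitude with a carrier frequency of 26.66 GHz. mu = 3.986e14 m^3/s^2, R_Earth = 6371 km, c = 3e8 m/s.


r = 7.867625e+06 m
v = sqrt(mu/r) = 7117.8171 m/s (worst-case radial velocity)
f = 26.66 GHz = 2.666e+10 Hz
fd = 2*f*v/c = 2*2.666e+10*7117.8171/3.0e+08
fd = 1.2650734e+06 Hz

1.2651e+06 Hz
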